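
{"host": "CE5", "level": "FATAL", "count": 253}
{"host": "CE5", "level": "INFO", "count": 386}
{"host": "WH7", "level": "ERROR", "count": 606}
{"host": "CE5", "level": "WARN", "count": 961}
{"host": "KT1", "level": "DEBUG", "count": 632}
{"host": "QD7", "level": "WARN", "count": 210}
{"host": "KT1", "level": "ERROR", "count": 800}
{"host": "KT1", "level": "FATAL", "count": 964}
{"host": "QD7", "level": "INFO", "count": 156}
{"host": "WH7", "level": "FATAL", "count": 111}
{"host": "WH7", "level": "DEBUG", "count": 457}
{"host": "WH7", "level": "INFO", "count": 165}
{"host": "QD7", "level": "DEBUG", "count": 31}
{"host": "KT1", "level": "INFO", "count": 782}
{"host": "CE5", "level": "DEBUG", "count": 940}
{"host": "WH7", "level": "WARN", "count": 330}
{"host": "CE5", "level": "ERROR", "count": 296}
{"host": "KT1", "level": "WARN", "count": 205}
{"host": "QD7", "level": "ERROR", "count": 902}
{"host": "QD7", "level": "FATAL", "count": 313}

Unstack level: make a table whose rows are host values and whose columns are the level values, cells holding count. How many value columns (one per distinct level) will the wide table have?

5 distinct level values: ERROR, WARN, FATAL, INFO, DEBUG.

5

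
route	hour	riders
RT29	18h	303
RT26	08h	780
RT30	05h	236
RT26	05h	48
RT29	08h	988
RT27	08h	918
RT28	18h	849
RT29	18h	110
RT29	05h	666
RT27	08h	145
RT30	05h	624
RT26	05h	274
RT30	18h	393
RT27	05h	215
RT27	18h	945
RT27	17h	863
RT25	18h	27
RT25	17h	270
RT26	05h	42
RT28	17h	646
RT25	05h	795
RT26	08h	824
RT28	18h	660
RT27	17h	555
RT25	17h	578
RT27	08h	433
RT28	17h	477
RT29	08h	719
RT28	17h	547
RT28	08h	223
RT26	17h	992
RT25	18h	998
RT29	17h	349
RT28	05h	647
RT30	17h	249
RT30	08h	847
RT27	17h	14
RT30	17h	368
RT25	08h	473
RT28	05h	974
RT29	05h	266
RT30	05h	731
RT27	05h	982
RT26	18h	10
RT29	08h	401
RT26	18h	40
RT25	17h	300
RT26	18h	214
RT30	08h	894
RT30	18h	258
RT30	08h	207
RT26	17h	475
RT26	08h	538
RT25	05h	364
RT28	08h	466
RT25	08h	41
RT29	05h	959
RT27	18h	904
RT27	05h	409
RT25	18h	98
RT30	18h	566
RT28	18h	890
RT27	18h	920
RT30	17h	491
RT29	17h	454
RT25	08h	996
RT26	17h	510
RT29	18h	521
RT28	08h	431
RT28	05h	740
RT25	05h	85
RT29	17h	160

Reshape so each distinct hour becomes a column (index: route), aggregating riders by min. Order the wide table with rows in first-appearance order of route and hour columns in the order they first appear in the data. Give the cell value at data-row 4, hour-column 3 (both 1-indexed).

215

With rows in first-appearance order of route, row 4 is route=RT27. hour columns in first-appearance order: 18h, 08h, 05h, 17h; column 3 is 05h.
Long rows with route=RT27, hour=05h: min(215, 982, 409) = 215.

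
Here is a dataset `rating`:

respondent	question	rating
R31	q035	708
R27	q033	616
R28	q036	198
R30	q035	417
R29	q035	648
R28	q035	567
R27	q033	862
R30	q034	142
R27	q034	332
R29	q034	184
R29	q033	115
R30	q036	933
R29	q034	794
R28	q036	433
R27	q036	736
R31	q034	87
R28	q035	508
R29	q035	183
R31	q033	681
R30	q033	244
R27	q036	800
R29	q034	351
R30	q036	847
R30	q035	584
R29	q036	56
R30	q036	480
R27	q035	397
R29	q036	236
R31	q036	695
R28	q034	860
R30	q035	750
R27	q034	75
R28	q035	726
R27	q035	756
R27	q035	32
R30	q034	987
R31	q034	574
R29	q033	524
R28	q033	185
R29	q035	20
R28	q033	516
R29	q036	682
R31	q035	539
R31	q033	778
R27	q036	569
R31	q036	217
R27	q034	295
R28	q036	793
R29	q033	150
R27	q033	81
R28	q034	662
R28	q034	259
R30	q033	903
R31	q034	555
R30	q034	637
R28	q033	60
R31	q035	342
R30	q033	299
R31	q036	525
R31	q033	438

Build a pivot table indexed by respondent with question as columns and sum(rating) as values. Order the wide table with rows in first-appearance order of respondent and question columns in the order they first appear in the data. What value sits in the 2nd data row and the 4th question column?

702

With rows in first-appearance order of respondent, row 2 is respondent=R27. question columns in first-appearance order: q035, q033, q036, q034; column 4 is q034.
Long rows with respondent=R27, question=q034: 332 + 75 + 295 = 702.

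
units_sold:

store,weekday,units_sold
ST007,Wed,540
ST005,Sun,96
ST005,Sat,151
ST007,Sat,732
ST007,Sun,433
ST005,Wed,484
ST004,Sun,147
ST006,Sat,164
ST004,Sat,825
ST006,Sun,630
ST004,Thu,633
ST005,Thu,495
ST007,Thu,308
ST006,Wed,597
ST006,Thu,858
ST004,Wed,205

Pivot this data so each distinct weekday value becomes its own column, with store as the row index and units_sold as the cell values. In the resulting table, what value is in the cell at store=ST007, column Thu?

308

Wide layout: rows indexed by store, columns are the 4 distinct weekday values (Wed, Sun, Sat, Thu).
Cell (store=ST007, weekday=Thu) draws from the long row where store=ST007 and weekday=Thu, which has units_sold=308.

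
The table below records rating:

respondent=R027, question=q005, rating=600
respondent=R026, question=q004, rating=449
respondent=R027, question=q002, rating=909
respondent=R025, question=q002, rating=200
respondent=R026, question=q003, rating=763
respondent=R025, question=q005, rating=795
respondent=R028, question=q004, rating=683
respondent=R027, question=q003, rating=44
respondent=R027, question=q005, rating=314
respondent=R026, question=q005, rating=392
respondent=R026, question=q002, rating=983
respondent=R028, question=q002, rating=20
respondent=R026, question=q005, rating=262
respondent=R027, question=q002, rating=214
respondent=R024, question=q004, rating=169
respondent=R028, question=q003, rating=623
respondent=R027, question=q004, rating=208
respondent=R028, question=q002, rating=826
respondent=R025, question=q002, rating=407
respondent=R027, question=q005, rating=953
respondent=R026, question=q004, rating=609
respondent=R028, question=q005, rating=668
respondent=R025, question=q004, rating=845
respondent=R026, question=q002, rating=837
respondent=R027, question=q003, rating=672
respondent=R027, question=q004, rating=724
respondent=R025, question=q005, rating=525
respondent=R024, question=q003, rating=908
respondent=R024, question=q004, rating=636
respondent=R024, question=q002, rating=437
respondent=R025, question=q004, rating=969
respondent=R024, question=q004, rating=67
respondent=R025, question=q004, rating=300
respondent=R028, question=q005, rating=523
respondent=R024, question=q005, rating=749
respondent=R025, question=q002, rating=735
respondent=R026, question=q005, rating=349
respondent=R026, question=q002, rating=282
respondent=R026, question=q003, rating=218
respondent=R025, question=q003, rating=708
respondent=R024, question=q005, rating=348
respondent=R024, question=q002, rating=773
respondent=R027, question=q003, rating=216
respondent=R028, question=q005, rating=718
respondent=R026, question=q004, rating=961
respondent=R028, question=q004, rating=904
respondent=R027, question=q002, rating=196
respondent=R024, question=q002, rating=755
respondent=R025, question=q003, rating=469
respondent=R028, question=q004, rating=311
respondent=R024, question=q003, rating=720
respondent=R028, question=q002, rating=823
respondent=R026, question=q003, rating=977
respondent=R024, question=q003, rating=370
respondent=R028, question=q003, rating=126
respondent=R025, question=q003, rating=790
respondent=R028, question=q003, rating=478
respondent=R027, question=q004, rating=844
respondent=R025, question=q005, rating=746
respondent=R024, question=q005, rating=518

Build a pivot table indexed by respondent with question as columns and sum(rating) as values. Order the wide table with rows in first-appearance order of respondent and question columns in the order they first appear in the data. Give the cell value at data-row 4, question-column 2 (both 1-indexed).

With rows in first-appearance order of respondent, row 4 is respondent=R028. question columns in first-appearance order: q005, q004, q002, q003; column 2 is q004.
Long rows with respondent=R028, question=q004: 683 + 904 + 311 = 1898.

1898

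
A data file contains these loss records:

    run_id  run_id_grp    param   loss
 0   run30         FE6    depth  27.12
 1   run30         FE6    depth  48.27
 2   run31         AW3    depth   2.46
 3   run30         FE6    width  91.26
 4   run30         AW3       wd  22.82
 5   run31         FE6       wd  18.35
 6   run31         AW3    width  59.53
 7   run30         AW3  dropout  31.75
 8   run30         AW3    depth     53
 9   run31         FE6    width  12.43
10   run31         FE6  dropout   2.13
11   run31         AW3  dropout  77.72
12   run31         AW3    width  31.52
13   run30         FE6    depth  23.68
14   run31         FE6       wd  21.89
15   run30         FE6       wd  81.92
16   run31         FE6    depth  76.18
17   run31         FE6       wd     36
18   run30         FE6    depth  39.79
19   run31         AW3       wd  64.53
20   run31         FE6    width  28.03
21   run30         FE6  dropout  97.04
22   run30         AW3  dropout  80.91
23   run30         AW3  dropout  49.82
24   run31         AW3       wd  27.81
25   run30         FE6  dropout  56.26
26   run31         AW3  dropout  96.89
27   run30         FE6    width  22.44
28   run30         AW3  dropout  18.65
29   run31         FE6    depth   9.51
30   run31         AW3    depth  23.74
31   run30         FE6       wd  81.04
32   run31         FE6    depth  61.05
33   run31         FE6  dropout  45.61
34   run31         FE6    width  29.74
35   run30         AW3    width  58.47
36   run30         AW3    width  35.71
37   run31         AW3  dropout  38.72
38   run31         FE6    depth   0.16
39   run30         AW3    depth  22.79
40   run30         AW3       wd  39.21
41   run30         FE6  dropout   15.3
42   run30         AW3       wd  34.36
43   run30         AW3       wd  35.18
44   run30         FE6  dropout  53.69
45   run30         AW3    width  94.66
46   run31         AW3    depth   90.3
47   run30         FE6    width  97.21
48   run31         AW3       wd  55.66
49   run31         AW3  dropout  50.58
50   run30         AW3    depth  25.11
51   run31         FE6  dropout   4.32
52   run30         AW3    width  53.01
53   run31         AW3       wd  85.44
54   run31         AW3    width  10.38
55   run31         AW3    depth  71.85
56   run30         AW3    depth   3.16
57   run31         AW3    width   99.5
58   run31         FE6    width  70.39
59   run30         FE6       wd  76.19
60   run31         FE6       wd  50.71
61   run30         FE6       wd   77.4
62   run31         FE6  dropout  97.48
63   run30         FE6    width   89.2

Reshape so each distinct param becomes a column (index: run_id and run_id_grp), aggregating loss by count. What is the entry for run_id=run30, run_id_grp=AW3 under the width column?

4

Rows with run_id=run30, run_id_grp=AW3 and param=width: loss values are 58.47, 35.71, 94.66, 53.01.
4 rows match — count = 4.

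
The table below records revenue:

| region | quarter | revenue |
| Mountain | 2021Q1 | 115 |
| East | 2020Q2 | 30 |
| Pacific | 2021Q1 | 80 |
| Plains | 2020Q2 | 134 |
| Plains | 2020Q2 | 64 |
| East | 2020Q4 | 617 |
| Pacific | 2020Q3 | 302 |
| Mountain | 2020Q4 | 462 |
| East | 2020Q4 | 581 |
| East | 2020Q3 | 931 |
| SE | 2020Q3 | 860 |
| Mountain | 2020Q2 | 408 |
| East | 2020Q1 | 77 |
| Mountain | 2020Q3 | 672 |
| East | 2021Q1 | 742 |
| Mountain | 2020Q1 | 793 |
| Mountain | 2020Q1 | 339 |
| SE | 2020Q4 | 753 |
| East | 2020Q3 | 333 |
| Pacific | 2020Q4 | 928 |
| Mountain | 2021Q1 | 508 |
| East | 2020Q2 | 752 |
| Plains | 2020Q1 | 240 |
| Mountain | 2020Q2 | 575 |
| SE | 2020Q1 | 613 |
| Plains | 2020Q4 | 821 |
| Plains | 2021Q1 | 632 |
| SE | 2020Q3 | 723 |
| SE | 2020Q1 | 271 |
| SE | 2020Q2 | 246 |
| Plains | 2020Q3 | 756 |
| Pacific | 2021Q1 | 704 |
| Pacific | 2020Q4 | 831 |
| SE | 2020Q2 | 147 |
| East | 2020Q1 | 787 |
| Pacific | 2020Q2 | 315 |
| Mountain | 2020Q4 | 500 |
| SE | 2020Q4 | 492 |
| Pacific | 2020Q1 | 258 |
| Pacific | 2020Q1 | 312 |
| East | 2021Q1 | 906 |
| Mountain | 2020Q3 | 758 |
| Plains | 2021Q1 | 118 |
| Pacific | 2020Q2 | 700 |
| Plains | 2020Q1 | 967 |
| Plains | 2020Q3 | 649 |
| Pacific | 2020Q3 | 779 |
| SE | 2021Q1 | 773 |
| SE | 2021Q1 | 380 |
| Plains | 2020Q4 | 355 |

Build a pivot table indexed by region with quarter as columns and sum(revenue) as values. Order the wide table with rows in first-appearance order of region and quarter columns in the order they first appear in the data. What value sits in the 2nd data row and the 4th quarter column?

With rows in first-appearance order of region, row 2 is region=East. quarter columns in first-appearance order: 2021Q1, 2020Q2, 2020Q4, 2020Q3, 2020Q1; column 4 is 2020Q3.
Long rows with region=East, quarter=2020Q3: 931 + 333 = 1264.

1264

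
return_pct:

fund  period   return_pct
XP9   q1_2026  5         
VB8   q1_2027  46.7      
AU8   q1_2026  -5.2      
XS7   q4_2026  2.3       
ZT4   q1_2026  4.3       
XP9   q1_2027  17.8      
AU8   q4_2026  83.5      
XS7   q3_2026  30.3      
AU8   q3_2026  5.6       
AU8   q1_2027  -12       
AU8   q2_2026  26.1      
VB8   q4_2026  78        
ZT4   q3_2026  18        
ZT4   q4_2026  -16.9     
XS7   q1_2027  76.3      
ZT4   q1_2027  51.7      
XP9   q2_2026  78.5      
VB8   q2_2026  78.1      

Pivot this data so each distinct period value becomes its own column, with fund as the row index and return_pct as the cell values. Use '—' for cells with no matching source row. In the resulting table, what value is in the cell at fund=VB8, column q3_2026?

—

No long-format row has fund=VB8 and period=q3_2026, so the cell is —.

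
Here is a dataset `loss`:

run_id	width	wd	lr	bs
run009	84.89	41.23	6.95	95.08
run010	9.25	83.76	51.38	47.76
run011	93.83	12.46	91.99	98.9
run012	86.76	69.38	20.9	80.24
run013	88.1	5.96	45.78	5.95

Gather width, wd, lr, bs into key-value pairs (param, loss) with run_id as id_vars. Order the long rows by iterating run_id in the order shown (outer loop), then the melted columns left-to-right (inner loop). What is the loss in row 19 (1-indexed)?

45.78

20 rows total (5 × 4). Row 19: index ⌊(19-1)/4⌋ = 4 into run_id → run013; (19-1) mod 4 = 2 into the melted columns → lr.
So row 19 is (run013, lr, 45.78); loss = 45.78.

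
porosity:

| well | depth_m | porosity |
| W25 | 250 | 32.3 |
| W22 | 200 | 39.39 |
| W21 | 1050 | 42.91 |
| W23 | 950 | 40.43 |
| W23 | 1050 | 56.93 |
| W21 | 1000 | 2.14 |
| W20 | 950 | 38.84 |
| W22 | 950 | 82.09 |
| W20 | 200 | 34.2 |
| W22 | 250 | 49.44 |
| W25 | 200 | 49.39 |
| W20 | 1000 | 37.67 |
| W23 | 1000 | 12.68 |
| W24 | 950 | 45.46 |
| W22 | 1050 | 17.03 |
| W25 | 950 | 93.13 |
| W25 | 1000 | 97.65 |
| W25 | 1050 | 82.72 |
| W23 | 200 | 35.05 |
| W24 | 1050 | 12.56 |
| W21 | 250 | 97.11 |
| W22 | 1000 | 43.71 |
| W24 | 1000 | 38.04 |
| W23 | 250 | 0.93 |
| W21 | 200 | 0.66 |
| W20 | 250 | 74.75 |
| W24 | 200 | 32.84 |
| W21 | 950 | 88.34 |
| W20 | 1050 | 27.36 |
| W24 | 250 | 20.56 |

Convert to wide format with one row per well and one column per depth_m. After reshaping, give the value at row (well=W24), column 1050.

12.56

Wide layout: rows indexed by well, columns are the 5 distinct depth_m values (250, 200, 1050, 950, 1000).
Cell (well=W24, depth_m=1050) draws from the long row where well=W24 and depth_m=1050, which has porosity=12.56.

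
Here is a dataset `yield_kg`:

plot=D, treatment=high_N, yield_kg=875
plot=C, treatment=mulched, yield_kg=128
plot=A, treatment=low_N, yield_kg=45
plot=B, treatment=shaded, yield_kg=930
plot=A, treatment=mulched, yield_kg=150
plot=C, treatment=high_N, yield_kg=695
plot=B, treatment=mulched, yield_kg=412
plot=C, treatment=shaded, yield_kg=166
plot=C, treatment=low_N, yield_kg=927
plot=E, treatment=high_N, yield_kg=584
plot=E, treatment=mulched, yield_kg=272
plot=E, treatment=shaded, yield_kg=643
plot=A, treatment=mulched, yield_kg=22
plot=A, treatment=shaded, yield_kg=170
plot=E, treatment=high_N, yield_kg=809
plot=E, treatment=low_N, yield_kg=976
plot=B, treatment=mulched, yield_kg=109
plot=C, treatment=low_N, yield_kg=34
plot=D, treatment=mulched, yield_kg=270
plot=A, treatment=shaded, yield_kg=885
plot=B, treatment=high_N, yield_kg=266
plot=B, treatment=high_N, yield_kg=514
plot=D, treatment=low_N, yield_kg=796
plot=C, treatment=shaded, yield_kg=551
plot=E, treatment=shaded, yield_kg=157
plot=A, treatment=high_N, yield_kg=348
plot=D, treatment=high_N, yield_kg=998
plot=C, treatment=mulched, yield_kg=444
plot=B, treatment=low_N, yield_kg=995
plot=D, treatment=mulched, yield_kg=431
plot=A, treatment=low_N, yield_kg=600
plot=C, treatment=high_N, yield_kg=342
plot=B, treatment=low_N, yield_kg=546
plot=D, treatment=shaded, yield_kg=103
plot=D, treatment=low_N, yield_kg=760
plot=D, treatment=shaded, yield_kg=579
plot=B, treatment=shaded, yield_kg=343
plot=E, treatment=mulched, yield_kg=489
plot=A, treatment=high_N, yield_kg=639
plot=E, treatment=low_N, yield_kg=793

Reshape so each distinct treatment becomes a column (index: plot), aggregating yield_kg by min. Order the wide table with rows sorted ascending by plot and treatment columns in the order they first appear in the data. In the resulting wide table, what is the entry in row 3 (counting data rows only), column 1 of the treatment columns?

342

With rows sorted ascending by plot, row 3 is plot=C. treatment columns in first-appearance order: high_N, mulched, low_N, shaded; column 1 is high_N.
Long rows with plot=C, treatment=high_N: min(695, 342) = 342.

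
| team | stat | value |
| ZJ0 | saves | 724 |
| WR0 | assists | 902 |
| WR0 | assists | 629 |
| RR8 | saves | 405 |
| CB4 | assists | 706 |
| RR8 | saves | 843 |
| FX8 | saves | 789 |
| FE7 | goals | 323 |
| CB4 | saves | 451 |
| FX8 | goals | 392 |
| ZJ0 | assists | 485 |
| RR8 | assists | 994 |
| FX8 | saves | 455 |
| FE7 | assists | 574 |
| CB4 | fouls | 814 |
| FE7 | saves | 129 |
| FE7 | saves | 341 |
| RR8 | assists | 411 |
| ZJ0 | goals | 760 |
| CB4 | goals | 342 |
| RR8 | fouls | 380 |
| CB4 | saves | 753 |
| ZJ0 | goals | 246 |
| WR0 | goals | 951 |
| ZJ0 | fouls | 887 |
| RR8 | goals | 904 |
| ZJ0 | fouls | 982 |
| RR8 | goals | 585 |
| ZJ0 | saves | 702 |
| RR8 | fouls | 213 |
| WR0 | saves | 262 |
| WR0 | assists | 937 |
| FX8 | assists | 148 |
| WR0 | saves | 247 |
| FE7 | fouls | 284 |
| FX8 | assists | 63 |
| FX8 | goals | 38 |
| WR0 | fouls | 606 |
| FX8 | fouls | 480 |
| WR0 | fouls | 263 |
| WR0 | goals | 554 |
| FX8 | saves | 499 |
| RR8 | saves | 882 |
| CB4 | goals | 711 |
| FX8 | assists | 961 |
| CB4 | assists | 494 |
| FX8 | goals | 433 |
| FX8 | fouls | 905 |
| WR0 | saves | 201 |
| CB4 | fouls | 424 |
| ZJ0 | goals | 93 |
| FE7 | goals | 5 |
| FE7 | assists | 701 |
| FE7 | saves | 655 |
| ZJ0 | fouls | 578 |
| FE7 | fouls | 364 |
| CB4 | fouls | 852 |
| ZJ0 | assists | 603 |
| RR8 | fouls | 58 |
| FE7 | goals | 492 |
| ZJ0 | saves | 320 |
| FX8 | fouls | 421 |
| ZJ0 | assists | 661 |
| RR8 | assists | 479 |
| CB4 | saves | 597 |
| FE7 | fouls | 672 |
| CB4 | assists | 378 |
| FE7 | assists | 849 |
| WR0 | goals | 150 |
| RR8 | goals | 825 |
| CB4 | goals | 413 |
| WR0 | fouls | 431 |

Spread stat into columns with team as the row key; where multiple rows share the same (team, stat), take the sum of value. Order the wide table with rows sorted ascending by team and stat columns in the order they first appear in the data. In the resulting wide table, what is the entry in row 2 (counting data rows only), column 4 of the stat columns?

With rows sorted ascending by team, row 2 is team=FE7. stat columns in first-appearance order: saves, assists, goals, fouls; column 4 is fouls.
Long rows with team=FE7, stat=fouls: 284 + 364 + 672 = 1320.

1320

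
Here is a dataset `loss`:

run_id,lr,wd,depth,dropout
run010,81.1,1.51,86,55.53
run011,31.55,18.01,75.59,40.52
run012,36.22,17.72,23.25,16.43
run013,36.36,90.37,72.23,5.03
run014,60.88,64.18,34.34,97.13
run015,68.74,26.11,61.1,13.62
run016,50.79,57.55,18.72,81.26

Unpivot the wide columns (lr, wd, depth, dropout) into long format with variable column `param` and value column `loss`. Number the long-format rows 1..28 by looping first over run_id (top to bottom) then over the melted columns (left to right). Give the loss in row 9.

36.22

28 rows total (7 × 4). Row 9: index ⌊(9-1)/4⌋ = 2 into run_id → run012; (9-1) mod 4 = 0 into the melted columns → lr.
So row 9 is (run012, lr, 36.22); loss = 36.22.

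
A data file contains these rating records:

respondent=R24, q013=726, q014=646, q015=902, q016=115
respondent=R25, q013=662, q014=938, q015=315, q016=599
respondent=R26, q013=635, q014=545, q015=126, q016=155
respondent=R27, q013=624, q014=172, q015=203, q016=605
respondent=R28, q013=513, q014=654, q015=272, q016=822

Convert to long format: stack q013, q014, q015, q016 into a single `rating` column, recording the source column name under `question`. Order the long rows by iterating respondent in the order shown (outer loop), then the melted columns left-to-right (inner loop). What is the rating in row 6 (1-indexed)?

938

20 rows total (5 × 4). Row 6: index ⌊(6-1)/4⌋ = 1 into respondent → R25; (6-1) mod 4 = 1 into the melted columns → q014.
So row 6 is (R25, q014, 938); rating = 938.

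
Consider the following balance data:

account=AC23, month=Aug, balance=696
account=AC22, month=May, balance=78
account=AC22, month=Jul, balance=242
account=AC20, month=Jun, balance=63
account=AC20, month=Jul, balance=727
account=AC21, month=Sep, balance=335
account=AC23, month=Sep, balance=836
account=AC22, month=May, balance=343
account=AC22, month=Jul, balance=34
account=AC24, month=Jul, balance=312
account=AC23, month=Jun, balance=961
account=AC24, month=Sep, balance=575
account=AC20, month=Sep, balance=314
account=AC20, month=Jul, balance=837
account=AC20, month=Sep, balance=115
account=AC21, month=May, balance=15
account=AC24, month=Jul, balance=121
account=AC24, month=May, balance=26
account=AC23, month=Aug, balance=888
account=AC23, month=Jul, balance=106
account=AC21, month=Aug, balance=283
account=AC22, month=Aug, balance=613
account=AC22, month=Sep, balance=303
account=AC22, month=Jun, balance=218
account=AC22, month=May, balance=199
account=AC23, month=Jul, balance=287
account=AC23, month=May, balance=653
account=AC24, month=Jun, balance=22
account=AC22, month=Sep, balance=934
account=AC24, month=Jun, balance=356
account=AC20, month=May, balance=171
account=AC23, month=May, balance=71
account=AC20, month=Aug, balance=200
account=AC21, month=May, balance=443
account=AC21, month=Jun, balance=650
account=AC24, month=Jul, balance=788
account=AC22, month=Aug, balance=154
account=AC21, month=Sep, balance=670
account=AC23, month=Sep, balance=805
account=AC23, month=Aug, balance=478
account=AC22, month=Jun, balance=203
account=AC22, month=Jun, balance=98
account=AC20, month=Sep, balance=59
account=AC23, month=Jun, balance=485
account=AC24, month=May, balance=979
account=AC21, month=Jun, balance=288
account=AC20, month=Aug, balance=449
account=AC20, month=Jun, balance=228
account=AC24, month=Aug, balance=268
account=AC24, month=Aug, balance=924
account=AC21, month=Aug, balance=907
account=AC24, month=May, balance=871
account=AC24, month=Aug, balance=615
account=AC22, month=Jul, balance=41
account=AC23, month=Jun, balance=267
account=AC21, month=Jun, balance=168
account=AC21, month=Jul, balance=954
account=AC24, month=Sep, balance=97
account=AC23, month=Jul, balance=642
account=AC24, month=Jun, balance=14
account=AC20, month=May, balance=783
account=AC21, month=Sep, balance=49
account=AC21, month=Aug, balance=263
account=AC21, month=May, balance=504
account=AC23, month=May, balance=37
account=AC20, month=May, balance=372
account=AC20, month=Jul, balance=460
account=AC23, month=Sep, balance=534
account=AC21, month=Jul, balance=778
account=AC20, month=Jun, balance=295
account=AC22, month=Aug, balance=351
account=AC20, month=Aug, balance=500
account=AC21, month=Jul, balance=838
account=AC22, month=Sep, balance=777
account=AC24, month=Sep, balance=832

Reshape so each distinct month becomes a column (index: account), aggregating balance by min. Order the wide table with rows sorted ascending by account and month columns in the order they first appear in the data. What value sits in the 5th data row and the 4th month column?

With rows sorted ascending by account, row 5 is account=AC24. month columns in first-appearance order: Aug, May, Jul, Jun, Sep; column 4 is Jun.
Long rows with account=AC24, month=Jun: min(22, 356, 14) = 14.

14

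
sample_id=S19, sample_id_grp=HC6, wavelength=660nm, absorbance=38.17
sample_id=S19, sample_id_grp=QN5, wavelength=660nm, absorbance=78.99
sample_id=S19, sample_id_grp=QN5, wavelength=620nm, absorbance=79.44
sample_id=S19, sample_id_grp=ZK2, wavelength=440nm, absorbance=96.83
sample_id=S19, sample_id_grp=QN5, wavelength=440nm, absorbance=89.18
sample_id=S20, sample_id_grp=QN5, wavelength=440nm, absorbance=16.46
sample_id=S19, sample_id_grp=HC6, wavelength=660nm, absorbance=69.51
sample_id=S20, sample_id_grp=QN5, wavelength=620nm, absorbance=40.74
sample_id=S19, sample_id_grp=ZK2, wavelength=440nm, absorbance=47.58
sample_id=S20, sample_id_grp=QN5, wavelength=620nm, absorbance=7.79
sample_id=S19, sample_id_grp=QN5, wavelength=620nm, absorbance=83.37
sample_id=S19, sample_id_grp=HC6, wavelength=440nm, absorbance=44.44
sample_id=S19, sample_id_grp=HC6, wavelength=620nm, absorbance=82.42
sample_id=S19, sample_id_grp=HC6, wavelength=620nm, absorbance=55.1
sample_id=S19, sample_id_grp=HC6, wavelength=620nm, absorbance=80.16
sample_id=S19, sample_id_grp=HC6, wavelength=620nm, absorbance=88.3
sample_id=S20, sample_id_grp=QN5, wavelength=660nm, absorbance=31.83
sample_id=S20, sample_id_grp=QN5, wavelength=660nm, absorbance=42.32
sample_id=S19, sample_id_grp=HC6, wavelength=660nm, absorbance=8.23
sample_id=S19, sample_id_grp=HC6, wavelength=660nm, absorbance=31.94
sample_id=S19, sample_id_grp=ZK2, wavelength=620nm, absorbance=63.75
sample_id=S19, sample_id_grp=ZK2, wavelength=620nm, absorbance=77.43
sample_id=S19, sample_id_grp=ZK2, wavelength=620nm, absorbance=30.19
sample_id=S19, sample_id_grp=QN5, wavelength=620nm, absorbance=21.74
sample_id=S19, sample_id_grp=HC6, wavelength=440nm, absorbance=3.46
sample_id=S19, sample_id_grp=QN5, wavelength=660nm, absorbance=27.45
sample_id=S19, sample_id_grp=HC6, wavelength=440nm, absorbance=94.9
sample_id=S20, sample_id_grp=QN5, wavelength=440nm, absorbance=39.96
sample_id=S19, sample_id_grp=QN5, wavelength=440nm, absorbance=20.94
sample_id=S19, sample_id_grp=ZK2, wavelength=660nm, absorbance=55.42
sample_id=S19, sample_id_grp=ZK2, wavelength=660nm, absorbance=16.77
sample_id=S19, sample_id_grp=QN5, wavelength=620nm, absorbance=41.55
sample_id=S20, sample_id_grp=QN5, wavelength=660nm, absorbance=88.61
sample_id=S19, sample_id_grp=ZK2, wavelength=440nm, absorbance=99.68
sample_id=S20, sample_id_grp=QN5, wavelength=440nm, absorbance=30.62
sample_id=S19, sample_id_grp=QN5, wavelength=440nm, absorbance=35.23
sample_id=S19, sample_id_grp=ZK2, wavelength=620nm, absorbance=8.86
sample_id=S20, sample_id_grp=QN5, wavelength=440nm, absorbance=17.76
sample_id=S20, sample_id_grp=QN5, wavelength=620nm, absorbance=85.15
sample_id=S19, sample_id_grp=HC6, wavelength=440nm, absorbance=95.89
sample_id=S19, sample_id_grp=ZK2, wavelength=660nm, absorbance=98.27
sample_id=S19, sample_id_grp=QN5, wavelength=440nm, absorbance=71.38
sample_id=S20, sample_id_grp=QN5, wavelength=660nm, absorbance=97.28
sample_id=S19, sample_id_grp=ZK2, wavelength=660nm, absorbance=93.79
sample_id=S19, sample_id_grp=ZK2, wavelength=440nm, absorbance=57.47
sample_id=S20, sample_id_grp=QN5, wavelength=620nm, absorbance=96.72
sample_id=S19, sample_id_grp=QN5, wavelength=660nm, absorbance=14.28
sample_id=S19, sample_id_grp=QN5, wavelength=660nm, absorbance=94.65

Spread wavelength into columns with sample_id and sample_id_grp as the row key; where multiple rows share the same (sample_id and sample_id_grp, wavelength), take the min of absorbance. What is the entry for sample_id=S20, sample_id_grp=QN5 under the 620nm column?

7.79

Rows with sample_id=S20, sample_id_grp=QN5 and wavelength=620nm: absorbance values are 40.74, 7.79, 85.15, 96.72.
min(40.74, 7.79, 85.15, 96.72) = 7.79.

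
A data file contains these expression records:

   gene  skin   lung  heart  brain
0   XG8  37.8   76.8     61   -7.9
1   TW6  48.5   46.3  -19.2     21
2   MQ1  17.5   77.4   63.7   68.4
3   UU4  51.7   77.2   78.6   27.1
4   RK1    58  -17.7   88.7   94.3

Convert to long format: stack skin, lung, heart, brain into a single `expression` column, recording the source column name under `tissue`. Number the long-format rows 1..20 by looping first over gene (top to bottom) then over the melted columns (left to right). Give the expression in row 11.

20 rows total (5 × 4). Row 11: index ⌊(11-1)/4⌋ = 2 into gene → MQ1; (11-1) mod 4 = 2 into the melted columns → heart.
So row 11 is (MQ1, heart, 63.7); expression = 63.7.

63.7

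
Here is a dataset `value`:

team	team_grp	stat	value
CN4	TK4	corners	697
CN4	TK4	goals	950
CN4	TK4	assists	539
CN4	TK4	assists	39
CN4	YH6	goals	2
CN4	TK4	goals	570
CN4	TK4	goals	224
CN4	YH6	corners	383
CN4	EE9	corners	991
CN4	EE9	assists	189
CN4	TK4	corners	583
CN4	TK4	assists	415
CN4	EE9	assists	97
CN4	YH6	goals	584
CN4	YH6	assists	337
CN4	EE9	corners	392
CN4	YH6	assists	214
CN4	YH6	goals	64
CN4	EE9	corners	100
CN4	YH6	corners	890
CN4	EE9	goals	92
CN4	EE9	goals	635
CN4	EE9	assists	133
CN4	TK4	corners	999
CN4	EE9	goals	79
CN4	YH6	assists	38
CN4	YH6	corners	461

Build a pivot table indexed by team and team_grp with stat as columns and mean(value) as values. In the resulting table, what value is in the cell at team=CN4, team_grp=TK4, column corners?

759.67

Rows with team=CN4, team_grp=TK4 and stat=corners: value values are 697, 583, 999.
(697 + 583 + 999) / 3 = 759.67.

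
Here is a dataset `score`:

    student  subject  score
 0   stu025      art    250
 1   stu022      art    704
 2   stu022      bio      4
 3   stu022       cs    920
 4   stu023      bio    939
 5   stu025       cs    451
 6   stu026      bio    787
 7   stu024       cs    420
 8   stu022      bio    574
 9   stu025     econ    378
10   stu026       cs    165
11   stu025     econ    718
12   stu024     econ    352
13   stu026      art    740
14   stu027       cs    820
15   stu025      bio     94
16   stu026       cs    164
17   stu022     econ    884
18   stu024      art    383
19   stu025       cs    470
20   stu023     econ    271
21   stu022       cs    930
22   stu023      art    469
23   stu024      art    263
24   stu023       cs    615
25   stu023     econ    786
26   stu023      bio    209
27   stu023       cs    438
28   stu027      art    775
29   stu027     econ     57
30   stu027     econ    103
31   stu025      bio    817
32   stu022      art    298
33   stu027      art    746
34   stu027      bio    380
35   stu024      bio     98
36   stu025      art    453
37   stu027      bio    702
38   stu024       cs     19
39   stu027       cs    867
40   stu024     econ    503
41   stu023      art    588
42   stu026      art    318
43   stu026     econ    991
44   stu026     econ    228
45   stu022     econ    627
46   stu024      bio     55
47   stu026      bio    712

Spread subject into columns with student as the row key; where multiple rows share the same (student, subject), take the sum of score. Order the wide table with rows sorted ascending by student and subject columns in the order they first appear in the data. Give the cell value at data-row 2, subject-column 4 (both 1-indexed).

1057

With rows sorted ascending by student, row 2 is student=stu023. subject columns in first-appearance order: art, bio, cs, econ; column 4 is econ.
Long rows with student=stu023, subject=econ: 271 + 786 = 1057.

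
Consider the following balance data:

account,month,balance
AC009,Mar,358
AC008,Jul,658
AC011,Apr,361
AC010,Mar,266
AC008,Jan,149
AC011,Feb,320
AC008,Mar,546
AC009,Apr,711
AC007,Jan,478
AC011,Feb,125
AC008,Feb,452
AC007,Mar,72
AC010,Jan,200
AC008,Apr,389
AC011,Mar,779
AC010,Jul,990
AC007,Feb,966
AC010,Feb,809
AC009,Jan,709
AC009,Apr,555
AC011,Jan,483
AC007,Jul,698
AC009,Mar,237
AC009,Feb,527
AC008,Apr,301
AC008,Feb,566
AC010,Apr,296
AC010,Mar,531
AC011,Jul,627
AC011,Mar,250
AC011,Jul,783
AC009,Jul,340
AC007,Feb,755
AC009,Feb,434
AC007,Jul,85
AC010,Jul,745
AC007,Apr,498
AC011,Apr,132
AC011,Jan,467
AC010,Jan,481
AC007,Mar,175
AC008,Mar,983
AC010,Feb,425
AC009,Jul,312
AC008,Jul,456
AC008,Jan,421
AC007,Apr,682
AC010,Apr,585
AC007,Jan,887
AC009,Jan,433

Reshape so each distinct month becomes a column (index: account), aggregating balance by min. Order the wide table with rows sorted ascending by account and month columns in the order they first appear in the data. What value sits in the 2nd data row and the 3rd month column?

301

With rows sorted ascending by account, row 2 is account=AC008. month columns in first-appearance order: Mar, Jul, Apr, Jan, Feb; column 3 is Apr.
Long rows with account=AC008, month=Apr: min(389, 301) = 301.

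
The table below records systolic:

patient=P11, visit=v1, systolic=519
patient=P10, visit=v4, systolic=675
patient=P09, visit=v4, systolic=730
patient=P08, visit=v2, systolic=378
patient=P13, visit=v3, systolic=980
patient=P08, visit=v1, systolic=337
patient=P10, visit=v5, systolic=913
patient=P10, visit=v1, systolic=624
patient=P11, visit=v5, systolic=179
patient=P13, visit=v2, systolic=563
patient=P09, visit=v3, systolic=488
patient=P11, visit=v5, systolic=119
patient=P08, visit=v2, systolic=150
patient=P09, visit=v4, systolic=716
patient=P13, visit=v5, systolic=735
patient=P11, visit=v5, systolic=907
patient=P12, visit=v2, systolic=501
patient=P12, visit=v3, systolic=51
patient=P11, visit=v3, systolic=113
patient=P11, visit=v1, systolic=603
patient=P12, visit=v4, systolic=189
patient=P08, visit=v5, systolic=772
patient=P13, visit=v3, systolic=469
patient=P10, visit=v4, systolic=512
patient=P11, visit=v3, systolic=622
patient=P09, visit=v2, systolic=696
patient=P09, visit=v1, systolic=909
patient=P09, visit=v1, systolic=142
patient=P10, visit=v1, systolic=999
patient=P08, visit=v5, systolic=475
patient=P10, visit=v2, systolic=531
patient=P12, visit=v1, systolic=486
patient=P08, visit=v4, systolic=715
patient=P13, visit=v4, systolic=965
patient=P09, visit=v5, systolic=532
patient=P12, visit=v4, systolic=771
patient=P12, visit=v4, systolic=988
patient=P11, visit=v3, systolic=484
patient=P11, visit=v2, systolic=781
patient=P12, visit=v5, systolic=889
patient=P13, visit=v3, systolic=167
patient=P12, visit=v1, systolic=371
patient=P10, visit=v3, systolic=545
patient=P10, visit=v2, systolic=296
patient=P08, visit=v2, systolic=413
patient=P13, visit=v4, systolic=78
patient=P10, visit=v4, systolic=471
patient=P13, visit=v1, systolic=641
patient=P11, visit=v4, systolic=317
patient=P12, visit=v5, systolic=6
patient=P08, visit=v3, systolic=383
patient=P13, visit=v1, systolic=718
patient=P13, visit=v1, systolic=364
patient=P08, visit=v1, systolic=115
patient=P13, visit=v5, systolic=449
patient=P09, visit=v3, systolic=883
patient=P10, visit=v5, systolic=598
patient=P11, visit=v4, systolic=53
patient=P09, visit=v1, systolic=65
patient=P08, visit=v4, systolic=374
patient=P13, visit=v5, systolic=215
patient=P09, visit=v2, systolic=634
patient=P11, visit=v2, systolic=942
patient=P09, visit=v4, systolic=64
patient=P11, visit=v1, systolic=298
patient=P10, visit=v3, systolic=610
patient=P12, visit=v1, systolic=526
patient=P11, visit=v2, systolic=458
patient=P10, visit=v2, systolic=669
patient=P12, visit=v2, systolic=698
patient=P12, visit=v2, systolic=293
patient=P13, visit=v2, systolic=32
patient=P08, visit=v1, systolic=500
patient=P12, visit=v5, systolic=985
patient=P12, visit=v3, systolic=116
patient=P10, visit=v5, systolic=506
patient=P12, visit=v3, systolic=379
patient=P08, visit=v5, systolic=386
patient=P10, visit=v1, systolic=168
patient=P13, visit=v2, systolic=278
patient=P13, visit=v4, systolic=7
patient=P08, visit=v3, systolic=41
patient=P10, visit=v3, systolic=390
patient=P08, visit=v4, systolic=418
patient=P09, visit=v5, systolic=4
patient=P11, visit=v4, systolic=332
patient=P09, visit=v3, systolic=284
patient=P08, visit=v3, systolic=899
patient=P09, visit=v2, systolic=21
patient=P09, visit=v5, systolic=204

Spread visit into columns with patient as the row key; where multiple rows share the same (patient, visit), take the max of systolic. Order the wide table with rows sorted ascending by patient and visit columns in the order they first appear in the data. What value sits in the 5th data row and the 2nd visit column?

With rows sorted ascending by patient, row 5 is patient=P12. visit columns in first-appearance order: v1, v4, v2, v3, v5; column 2 is v4.
Long rows with patient=P12, visit=v4: max(189, 771, 988) = 988.

988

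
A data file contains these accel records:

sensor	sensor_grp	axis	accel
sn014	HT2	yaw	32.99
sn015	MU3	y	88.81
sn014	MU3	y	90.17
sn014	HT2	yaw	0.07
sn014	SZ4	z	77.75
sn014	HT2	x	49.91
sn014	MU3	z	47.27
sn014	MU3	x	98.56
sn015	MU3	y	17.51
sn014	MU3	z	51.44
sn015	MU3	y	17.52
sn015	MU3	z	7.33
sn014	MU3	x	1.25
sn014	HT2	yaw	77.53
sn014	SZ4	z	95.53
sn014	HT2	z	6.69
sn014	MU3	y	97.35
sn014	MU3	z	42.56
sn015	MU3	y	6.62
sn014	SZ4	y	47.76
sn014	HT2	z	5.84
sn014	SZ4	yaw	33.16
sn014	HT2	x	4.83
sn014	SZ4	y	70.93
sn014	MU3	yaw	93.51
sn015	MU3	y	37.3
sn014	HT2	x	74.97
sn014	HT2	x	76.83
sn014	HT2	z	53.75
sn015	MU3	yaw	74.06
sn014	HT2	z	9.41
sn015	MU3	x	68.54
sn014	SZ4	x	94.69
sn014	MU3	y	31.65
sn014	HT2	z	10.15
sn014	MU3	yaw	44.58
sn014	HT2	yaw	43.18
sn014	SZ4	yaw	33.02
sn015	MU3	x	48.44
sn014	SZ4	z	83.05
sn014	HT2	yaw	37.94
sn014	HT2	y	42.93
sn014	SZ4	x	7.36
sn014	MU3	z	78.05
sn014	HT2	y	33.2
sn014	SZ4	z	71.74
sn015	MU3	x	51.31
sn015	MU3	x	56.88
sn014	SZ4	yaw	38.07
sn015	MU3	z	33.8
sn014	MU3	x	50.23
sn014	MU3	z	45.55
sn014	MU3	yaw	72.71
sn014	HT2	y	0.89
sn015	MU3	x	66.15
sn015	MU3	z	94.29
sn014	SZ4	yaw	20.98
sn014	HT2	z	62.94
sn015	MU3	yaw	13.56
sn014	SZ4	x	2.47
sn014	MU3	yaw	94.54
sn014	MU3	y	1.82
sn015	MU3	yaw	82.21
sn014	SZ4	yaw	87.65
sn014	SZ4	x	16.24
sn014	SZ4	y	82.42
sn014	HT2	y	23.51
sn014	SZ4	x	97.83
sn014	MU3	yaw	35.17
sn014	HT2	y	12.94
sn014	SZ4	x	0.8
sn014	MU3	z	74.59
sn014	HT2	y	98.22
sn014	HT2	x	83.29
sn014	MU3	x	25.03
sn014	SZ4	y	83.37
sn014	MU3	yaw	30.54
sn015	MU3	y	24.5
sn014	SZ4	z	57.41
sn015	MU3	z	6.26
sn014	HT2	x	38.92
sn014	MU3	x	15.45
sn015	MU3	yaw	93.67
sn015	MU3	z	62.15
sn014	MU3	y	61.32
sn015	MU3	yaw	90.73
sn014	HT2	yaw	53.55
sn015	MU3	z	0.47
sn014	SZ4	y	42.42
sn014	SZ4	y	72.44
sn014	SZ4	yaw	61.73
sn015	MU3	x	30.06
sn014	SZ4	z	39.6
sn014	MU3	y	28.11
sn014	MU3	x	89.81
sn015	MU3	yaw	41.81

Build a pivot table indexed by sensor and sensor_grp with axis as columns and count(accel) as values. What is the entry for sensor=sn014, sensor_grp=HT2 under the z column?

6

Rows with sensor=sn014, sensor_grp=HT2 and axis=z: accel values are 6.69, 5.84, 53.75, 9.41, 10.15, 62.94.
6 rows match — count = 6.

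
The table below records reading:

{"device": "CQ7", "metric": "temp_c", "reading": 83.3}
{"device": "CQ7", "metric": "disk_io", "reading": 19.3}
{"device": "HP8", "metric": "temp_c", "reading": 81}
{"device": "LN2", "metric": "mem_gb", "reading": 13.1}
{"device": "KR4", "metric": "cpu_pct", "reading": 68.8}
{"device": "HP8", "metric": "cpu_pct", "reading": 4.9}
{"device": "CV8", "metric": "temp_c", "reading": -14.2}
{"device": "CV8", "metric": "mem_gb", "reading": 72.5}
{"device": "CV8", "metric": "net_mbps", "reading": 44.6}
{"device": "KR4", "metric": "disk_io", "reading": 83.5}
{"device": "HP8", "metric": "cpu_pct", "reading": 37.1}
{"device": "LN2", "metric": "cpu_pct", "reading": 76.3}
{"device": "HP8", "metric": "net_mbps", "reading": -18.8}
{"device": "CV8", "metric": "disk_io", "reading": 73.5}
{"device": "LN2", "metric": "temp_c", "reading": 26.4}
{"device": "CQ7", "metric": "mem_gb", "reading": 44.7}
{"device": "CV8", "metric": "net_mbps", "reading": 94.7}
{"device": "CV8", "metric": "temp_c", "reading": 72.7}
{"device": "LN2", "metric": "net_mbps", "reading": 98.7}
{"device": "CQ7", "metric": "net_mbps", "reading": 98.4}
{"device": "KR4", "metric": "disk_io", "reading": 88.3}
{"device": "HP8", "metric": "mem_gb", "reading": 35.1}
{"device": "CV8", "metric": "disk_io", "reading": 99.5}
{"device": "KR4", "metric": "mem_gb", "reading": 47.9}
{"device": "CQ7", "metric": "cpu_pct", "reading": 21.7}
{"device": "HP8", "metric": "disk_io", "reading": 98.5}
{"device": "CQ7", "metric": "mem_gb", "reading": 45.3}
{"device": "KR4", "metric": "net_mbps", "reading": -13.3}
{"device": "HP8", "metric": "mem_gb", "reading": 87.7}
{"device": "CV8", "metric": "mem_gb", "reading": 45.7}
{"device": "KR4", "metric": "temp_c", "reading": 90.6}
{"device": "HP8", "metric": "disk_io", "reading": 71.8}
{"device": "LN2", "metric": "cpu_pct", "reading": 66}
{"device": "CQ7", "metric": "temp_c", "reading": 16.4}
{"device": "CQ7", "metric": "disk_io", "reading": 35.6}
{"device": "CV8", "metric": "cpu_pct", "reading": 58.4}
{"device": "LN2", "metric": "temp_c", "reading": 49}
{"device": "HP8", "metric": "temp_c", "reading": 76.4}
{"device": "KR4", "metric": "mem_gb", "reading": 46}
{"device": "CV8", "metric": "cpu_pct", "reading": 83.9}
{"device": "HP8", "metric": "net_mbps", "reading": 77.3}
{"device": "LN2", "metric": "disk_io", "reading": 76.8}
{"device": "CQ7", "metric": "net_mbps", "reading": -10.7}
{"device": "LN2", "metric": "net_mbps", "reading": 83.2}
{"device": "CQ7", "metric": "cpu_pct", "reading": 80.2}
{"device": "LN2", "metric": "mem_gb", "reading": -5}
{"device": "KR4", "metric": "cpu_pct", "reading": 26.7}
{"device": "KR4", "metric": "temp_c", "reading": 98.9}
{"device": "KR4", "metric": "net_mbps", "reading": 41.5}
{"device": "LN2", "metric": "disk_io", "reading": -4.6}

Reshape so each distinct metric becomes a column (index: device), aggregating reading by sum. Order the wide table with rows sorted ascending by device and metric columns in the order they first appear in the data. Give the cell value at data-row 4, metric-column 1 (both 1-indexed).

189.5

With rows sorted ascending by device, row 4 is device=KR4. metric columns in first-appearance order: temp_c, disk_io, mem_gb, cpu_pct, net_mbps; column 1 is temp_c.
Long rows with device=KR4, metric=temp_c: 90.6 + 98.9 = 189.5.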